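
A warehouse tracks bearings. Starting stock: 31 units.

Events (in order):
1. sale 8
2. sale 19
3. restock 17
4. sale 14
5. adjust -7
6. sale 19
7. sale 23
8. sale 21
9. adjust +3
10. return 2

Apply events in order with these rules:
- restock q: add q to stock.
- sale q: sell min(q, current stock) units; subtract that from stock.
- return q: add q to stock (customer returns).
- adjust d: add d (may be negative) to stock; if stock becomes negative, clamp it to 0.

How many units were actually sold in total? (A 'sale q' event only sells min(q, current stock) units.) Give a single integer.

Answer: 41

Derivation:
Processing events:
Start: stock = 31
  Event 1 (sale 8): sell min(8,31)=8. stock: 31 - 8 = 23. total_sold = 8
  Event 2 (sale 19): sell min(19,23)=19. stock: 23 - 19 = 4. total_sold = 27
  Event 3 (restock 17): 4 + 17 = 21
  Event 4 (sale 14): sell min(14,21)=14. stock: 21 - 14 = 7. total_sold = 41
  Event 5 (adjust -7): 7 + -7 = 0
  Event 6 (sale 19): sell min(19,0)=0. stock: 0 - 0 = 0. total_sold = 41
  Event 7 (sale 23): sell min(23,0)=0. stock: 0 - 0 = 0. total_sold = 41
  Event 8 (sale 21): sell min(21,0)=0. stock: 0 - 0 = 0. total_sold = 41
  Event 9 (adjust +3): 0 + 3 = 3
  Event 10 (return 2): 3 + 2 = 5
Final: stock = 5, total_sold = 41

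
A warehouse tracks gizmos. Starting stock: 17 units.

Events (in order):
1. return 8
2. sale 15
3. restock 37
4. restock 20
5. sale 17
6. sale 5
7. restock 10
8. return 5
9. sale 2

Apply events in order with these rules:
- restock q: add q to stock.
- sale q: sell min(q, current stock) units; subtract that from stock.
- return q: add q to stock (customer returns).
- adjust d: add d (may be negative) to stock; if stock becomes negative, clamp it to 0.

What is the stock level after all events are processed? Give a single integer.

Processing events:
Start: stock = 17
  Event 1 (return 8): 17 + 8 = 25
  Event 2 (sale 15): sell min(15,25)=15. stock: 25 - 15 = 10. total_sold = 15
  Event 3 (restock 37): 10 + 37 = 47
  Event 4 (restock 20): 47 + 20 = 67
  Event 5 (sale 17): sell min(17,67)=17. stock: 67 - 17 = 50. total_sold = 32
  Event 6 (sale 5): sell min(5,50)=5. stock: 50 - 5 = 45. total_sold = 37
  Event 7 (restock 10): 45 + 10 = 55
  Event 8 (return 5): 55 + 5 = 60
  Event 9 (sale 2): sell min(2,60)=2. stock: 60 - 2 = 58. total_sold = 39
Final: stock = 58, total_sold = 39

Answer: 58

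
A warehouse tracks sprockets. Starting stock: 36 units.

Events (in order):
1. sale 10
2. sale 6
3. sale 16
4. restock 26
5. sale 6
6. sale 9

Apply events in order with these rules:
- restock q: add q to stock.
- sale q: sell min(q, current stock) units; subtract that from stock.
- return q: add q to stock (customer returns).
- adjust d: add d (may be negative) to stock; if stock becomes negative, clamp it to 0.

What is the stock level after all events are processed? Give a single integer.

Processing events:
Start: stock = 36
  Event 1 (sale 10): sell min(10,36)=10. stock: 36 - 10 = 26. total_sold = 10
  Event 2 (sale 6): sell min(6,26)=6. stock: 26 - 6 = 20. total_sold = 16
  Event 3 (sale 16): sell min(16,20)=16. stock: 20 - 16 = 4. total_sold = 32
  Event 4 (restock 26): 4 + 26 = 30
  Event 5 (sale 6): sell min(6,30)=6. stock: 30 - 6 = 24. total_sold = 38
  Event 6 (sale 9): sell min(9,24)=9. stock: 24 - 9 = 15. total_sold = 47
Final: stock = 15, total_sold = 47

Answer: 15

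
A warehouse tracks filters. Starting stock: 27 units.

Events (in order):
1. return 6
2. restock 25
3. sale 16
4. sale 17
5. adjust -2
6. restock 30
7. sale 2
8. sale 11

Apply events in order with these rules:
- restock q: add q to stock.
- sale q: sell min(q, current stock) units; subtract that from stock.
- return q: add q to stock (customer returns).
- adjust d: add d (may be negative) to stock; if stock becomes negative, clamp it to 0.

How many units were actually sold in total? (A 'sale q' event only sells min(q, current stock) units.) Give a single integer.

Answer: 46

Derivation:
Processing events:
Start: stock = 27
  Event 1 (return 6): 27 + 6 = 33
  Event 2 (restock 25): 33 + 25 = 58
  Event 3 (sale 16): sell min(16,58)=16. stock: 58 - 16 = 42. total_sold = 16
  Event 4 (sale 17): sell min(17,42)=17. stock: 42 - 17 = 25. total_sold = 33
  Event 5 (adjust -2): 25 + -2 = 23
  Event 6 (restock 30): 23 + 30 = 53
  Event 7 (sale 2): sell min(2,53)=2. stock: 53 - 2 = 51. total_sold = 35
  Event 8 (sale 11): sell min(11,51)=11. stock: 51 - 11 = 40. total_sold = 46
Final: stock = 40, total_sold = 46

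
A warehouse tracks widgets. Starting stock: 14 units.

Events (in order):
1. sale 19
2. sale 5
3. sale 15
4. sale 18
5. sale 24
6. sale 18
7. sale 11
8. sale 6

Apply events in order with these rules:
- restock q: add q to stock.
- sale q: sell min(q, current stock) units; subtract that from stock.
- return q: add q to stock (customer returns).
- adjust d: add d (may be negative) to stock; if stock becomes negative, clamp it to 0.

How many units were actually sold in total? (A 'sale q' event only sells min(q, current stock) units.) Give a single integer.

Processing events:
Start: stock = 14
  Event 1 (sale 19): sell min(19,14)=14. stock: 14 - 14 = 0. total_sold = 14
  Event 2 (sale 5): sell min(5,0)=0. stock: 0 - 0 = 0. total_sold = 14
  Event 3 (sale 15): sell min(15,0)=0. stock: 0 - 0 = 0. total_sold = 14
  Event 4 (sale 18): sell min(18,0)=0. stock: 0 - 0 = 0. total_sold = 14
  Event 5 (sale 24): sell min(24,0)=0. stock: 0 - 0 = 0. total_sold = 14
  Event 6 (sale 18): sell min(18,0)=0. stock: 0 - 0 = 0. total_sold = 14
  Event 7 (sale 11): sell min(11,0)=0. stock: 0 - 0 = 0. total_sold = 14
  Event 8 (sale 6): sell min(6,0)=0. stock: 0 - 0 = 0. total_sold = 14
Final: stock = 0, total_sold = 14

Answer: 14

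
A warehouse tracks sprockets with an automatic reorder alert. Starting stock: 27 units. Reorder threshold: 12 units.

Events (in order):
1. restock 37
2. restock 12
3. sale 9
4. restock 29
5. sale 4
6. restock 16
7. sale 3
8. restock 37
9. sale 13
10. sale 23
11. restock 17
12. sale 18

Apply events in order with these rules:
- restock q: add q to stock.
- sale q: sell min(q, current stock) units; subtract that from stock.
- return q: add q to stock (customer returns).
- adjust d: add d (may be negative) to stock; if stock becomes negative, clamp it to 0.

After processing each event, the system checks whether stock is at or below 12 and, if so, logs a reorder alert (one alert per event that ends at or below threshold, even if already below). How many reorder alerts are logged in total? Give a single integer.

Answer: 0

Derivation:
Processing events:
Start: stock = 27
  Event 1 (restock 37): 27 + 37 = 64
  Event 2 (restock 12): 64 + 12 = 76
  Event 3 (sale 9): sell min(9,76)=9. stock: 76 - 9 = 67. total_sold = 9
  Event 4 (restock 29): 67 + 29 = 96
  Event 5 (sale 4): sell min(4,96)=4. stock: 96 - 4 = 92. total_sold = 13
  Event 6 (restock 16): 92 + 16 = 108
  Event 7 (sale 3): sell min(3,108)=3. stock: 108 - 3 = 105. total_sold = 16
  Event 8 (restock 37): 105 + 37 = 142
  Event 9 (sale 13): sell min(13,142)=13. stock: 142 - 13 = 129. total_sold = 29
  Event 10 (sale 23): sell min(23,129)=23. stock: 129 - 23 = 106. total_sold = 52
  Event 11 (restock 17): 106 + 17 = 123
  Event 12 (sale 18): sell min(18,123)=18. stock: 123 - 18 = 105. total_sold = 70
Final: stock = 105, total_sold = 70

Checking against threshold 12:
  After event 1: stock=64 > 12
  After event 2: stock=76 > 12
  After event 3: stock=67 > 12
  After event 4: stock=96 > 12
  After event 5: stock=92 > 12
  After event 6: stock=108 > 12
  After event 7: stock=105 > 12
  After event 8: stock=142 > 12
  After event 9: stock=129 > 12
  After event 10: stock=106 > 12
  After event 11: stock=123 > 12
  After event 12: stock=105 > 12
Alert events: []. Count = 0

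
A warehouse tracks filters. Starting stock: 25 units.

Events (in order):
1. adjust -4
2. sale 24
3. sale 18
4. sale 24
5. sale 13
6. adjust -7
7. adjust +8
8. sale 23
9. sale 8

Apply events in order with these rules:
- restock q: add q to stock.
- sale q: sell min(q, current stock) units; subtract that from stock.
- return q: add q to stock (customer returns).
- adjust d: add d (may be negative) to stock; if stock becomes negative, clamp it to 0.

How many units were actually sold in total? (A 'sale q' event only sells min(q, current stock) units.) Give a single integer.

Processing events:
Start: stock = 25
  Event 1 (adjust -4): 25 + -4 = 21
  Event 2 (sale 24): sell min(24,21)=21. stock: 21 - 21 = 0. total_sold = 21
  Event 3 (sale 18): sell min(18,0)=0. stock: 0 - 0 = 0. total_sold = 21
  Event 4 (sale 24): sell min(24,0)=0. stock: 0 - 0 = 0. total_sold = 21
  Event 5 (sale 13): sell min(13,0)=0. stock: 0 - 0 = 0. total_sold = 21
  Event 6 (adjust -7): 0 + -7 = 0 (clamped to 0)
  Event 7 (adjust +8): 0 + 8 = 8
  Event 8 (sale 23): sell min(23,8)=8. stock: 8 - 8 = 0. total_sold = 29
  Event 9 (sale 8): sell min(8,0)=0. stock: 0 - 0 = 0. total_sold = 29
Final: stock = 0, total_sold = 29

Answer: 29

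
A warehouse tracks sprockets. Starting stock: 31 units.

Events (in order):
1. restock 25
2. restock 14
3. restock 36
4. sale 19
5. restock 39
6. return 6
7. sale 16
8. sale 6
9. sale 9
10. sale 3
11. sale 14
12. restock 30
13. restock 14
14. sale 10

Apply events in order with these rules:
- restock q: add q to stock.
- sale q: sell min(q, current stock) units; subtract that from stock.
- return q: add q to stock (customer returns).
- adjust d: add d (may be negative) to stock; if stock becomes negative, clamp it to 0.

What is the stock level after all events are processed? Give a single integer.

Answer: 118

Derivation:
Processing events:
Start: stock = 31
  Event 1 (restock 25): 31 + 25 = 56
  Event 2 (restock 14): 56 + 14 = 70
  Event 3 (restock 36): 70 + 36 = 106
  Event 4 (sale 19): sell min(19,106)=19. stock: 106 - 19 = 87. total_sold = 19
  Event 5 (restock 39): 87 + 39 = 126
  Event 6 (return 6): 126 + 6 = 132
  Event 7 (sale 16): sell min(16,132)=16. stock: 132 - 16 = 116. total_sold = 35
  Event 8 (sale 6): sell min(6,116)=6. stock: 116 - 6 = 110. total_sold = 41
  Event 9 (sale 9): sell min(9,110)=9. stock: 110 - 9 = 101. total_sold = 50
  Event 10 (sale 3): sell min(3,101)=3. stock: 101 - 3 = 98. total_sold = 53
  Event 11 (sale 14): sell min(14,98)=14. stock: 98 - 14 = 84. total_sold = 67
  Event 12 (restock 30): 84 + 30 = 114
  Event 13 (restock 14): 114 + 14 = 128
  Event 14 (sale 10): sell min(10,128)=10. stock: 128 - 10 = 118. total_sold = 77
Final: stock = 118, total_sold = 77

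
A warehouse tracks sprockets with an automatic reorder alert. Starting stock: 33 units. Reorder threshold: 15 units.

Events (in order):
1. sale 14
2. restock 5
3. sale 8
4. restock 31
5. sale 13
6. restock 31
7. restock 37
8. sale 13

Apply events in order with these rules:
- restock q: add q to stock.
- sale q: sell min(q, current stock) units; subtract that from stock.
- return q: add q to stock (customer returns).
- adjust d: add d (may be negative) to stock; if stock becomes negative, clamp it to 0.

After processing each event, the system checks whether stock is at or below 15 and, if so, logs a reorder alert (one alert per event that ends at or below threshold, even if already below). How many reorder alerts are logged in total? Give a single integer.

Answer: 0

Derivation:
Processing events:
Start: stock = 33
  Event 1 (sale 14): sell min(14,33)=14. stock: 33 - 14 = 19. total_sold = 14
  Event 2 (restock 5): 19 + 5 = 24
  Event 3 (sale 8): sell min(8,24)=8. stock: 24 - 8 = 16. total_sold = 22
  Event 4 (restock 31): 16 + 31 = 47
  Event 5 (sale 13): sell min(13,47)=13. stock: 47 - 13 = 34. total_sold = 35
  Event 6 (restock 31): 34 + 31 = 65
  Event 7 (restock 37): 65 + 37 = 102
  Event 8 (sale 13): sell min(13,102)=13. stock: 102 - 13 = 89. total_sold = 48
Final: stock = 89, total_sold = 48

Checking against threshold 15:
  After event 1: stock=19 > 15
  After event 2: stock=24 > 15
  After event 3: stock=16 > 15
  After event 4: stock=47 > 15
  After event 5: stock=34 > 15
  After event 6: stock=65 > 15
  After event 7: stock=102 > 15
  After event 8: stock=89 > 15
Alert events: []. Count = 0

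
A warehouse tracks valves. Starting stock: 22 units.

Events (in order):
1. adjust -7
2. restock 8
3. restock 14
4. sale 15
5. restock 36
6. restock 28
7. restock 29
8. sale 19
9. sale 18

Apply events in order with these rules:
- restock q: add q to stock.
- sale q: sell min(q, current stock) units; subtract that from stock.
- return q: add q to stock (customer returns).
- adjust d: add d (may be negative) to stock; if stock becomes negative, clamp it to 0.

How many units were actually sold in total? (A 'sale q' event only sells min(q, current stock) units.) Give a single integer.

Processing events:
Start: stock = 22
  Event 1 (adjust -7): 22 + -7 = 15
  Event 2 (restock 8): 15 + 8 = 23
  Event 3 (restock 14): 23 + 14 = 37
  Event 4 (sale 15): sell min(15,37)=15. stock: 37 - 15 = 22. total_sold = 15
  Event 5 (restock 36): 22 + 36 = 58
  Event 6 (restock 28): 58 + 28 = 86
  Event 7 (restock 29): 86 + 29 = 115
  Event 8 (sale 19): sell min(19,115)=19. stock: 115 - 19 = 96. total_sold = 34
  Event 9 (sale 18): sell min(18,96)=18. stock: 96 - 18 = 78. total_sold = 52
Final: stock = 78, total_sold = 52

Answer: 52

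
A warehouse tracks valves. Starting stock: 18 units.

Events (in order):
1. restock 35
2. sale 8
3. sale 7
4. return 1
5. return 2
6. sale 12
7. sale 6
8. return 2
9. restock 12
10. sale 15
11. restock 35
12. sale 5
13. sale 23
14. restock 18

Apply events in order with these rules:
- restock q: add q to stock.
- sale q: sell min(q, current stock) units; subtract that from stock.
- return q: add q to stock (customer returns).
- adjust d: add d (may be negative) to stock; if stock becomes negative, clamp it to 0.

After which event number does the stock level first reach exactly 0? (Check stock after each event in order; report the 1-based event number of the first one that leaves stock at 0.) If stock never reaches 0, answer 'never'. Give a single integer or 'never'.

Processing events:
Start: stock = 18
  Event 1 (restock 35): 18 + 35 = 53
  Event 2 (sale 8): sell min(8,53)=8. stock: 53 - 8 = 45. total_sold = 8
  Event 3 (sale 7): sell min(7,45)=7. stock: 45 - 7 = 38. total_sold = 15
  Event 4 (return 1): 38 + 1 = 39
  Event 5 (return 2): 39 + 2 = 41
  Event 6 (sale 12): sell min(12,41)=12. stock: 41 - 12 = 29. total_sold = 27
  Event 7 (sale 6): sell min(6,29)=6. stock: 29 - 6 = 23. total_sold = 33
  Event 8 (return 2): 23 + 2 = 25
  Event 9 (restock 12): 25 + 12 = 37
  Event 10 (sale 15): sell min(15,37)=15. stock: 37 - 15 = 22. total_sold = 48
  Event 11 (restock 35): 22 + 35 = 57
  Event 12 (sale 5): sell min(5,57)=5. stock: 57 - 5 = 52. total_sold = 53
  Event 13 (sale 23): sell min(23,52)=23. stock: 52 - 23 = 29. total_sold = 76
  Event 14 (restock 18): 29 + 18 = 47
Final: stock = 47, total_sold = 76

Stock never reaches 0.

Answer: never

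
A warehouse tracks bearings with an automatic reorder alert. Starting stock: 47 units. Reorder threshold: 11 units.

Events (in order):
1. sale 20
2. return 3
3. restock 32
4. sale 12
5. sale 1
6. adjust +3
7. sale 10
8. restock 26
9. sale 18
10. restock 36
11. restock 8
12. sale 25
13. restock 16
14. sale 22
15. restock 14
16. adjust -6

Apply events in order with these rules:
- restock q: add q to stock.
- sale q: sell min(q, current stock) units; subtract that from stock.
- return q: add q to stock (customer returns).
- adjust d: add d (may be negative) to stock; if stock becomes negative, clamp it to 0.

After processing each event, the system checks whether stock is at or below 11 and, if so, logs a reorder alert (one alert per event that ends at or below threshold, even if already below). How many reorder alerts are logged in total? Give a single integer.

Answer: 0

Derivation:
Processing events:
Start: stock = 47
  Event 1 (sale 20): sell min(20,47)=20. stock: 47 - 20 = 27. total_sold = 20
  Event 2 (return 3): 27 + 3 = 30
  Event 3 (restock 32): 30 + 32 = 62
  Event 4 (sale 12): sell min(12,62)=12. stock: 62 - 12 = 50. total_sold = 32
  Event 5 (sale 1): sell min(1,50)=1. stock: 50 - 1 = 49. total_sold = 33
  Event 6 (adjust +3): 49 + 3 = 52
  Event 7 (sale 10): sell min(10,52)=10. stock: 52 - 10 = 42. total_sold = 43
  Event 8 (restock 26): 42 + 26 = 68
  Event 9 (sale 18): sell min(18,68)=18. stock: 68 - 18 = 50. total_sold = 61
  Event 10 (restock 36): 50 + 36 = 86
  Event 11 (restock 8): 86 + 8 = 94
  Event 12 (sale 25): sell min(25,94)=25. stock: 94 - 25 = 69. total_sold = 86
  Event 13 (restock 16): 69 + 16 = 85
  Event 14 (sale 22): sell min(22,85)=22. stock: 85 - 22 = 63. total_sold = 108
  Event 15 (restock 14): 63 + 14 = 77
  Event 16 (adjust -6): 77 + -6 = 71
Final: stock = 71, total_sold = 108

Checking against threshold 11:
  After event 1: stock=27 > 11
  After event 2: stock=30 > 11
  After event 3: stock=62 > 11
  After event 4: stock=50 > 11
  After event 5: stock=49 > 11
  After event 6: stock=52 > 11
  After event 7: stock=42 > 11
  After event 8: stock=68 > 11
  After event 9: stock=50 > 11
  After event 10: stock=86 > 11
  After event 11: stock=94 > 11
  After event 12: stock=69 > 11
  After event 13: stock=85 > 11
  After event 14: stock=63 > 11
  After event 15: stock=77 > 11
  After event 16: stock=71 > 11
Alert events: []. Count = 0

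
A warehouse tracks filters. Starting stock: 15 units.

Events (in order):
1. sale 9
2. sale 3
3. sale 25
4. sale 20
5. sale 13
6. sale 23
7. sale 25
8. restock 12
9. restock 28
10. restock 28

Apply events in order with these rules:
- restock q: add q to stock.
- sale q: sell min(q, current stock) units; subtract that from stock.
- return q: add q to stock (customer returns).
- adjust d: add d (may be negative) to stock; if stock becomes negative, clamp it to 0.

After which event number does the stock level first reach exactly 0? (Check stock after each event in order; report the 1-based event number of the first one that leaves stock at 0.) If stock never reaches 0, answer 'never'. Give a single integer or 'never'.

Answer: 3

Derivation:
Processing events:
Start: stock = 15
  Event 1 (sale 9): sell min(9,15)=9. stock: 15 - 9 = 6. total_sold = 9
  Event 2 (sale 3): sell min(3,6)=3. stock: 6 - 3 = 3. total_sold = 12
  Event 3 (sale 25): sell min(25,3)=3. stock: 3 - 3 = 0. total_sold = 15
  Event 4 (sale 20): sell min(20,0)=0. stock: 0 - 0 = 0. total_sold = 15
  Event 5 (sale 13): sell min(13,0)=0. stock: 0 - 0 = 0. total_sold = 15
  Event 6 (sale 23): sell min(23,0)=0. stock: 0 - 0 = 0. total_sold = 15
  Event 7 (sale 25): sell min(25,0)=0. stock: 0 - 0 = 0. total_sold = 15
  Event 8 (restock 12): 0 + 12 = 12
  Event 9 (restock 28): 12 + 28 = 40
  Event 10 (restock 28): 40 + 28 = 68
Final: stock = 68, total_sold = 15

First zero at event 3.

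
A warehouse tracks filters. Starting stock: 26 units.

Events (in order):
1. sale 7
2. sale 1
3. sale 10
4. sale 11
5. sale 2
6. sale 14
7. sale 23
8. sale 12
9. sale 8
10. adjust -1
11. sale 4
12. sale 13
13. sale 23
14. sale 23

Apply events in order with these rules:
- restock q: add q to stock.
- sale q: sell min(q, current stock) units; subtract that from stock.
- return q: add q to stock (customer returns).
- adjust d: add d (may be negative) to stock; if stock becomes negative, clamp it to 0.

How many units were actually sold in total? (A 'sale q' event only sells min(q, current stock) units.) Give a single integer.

Processing events:
Start: stock = 26
  Event 1 (sale 7): sell min(7,26)=7. stock: 26 - 7 = 19. total_sold = 7
  Event 2 (sale 1): sell min(1,19)=1. stock: 19 - 1 = 18. total_sold = 8
  Event 3 (sale 10): sell min(10,18)=10. stock: 18 - 10 = 8. total_sold = 18
  Event 4 (sale 11): sell min(11,8)=8. stock: 8 - 8 = 0. total_sold = 26
  Event 5 (sale 2): sell min(2,0)=0. stock: 0 - 0 = 0. total_sold = 26
  Event 6 (sale 14): sell min(14,0)=0. stock: 0 - 0 = 0. total_sold = 26
  Event 7 (sale 23): sell min(23,0)=0. stock: 0 - 0 = 0. total_sold = 26
  Event 8 (sale 12): sell min(12,0)=0. stock: 0 - 0 = 0. total_sold = 26
  Event 9 (sale 8): sell min(8,0)=0. stock: 0 - 0 = 0. total_sold = 26
  Event 10 (adjust -1): 0 + -1 = 0 (clamped to 0)
  Event 11 (sale 4): sell min(4,0)=0. stock: 0 - 0 = 0. total_sold = 26
  Event 12 (sale 13): sell min(13,0)=0. stock: 0 - 0 = 0. total_sold = 26
  Event 13 (sale 23): sell min(23,0)=0. stock: 0 - 0 = 0. total_sold = 26
  Event 14 (sale 23): sell min(23,0)=0. stock: 0 - 0 = 0. total_sold = 26
Final: stock = 0, total_sold = 26

Answer: 26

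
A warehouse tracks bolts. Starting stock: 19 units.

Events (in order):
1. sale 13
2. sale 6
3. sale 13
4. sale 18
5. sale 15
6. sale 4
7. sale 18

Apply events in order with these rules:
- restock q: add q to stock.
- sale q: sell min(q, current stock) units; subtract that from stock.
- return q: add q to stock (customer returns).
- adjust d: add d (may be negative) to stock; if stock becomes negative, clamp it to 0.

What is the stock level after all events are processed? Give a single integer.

Processing events:
Start: stock = 19
  Event 1 (sale 13): sell min(13,19)=13. stock: 19 - 13 = 6. total_sold = 13
  Event 2 (sale 6): sell min(6,6)=6. stock: 6 - 6 = 0. total_sold = 19
  Event 3 (sale 13): sell min(13,0)=0. stock: 0 - 0 = 0. total_sold = 19
  Event 4 (sale 18): sell min(18,0)=0. stock: 0 - 0 = 0. total_sold = 19
  Event 5 (sale 15): sell min(15,0)=0. stock: 0 - 0 = 0. total_sold = 19
  Event 6 (sale 4): sell min(4,0)=0. stock: 0 - 0 = 0. total_sold = 19
  Event 7 (sale 18): sell min(18,0)=0. stock: 0 - 0 = 0. total_sold = 19
Final: stock = 0, total_sold = 19

Answer: 0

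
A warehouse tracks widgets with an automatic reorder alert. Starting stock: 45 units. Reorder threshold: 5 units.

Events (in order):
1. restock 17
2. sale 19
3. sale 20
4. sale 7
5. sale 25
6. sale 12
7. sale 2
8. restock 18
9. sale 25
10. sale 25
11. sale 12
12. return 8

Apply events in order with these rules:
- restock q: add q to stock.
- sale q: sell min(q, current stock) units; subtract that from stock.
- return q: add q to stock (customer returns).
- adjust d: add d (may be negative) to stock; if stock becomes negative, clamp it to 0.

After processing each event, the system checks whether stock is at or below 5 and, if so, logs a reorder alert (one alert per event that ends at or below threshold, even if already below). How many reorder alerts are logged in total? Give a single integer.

Processing events:
Start: stock = 45
  Event 1 (restock 17): 45 + 17 = 62
  Event 2 (sale 19): sell min(19,62)=19. stock: 62 - 19 = 43. total_sold = 19
  Event 3 (sale 20): sell min(20,43)=20. stock: 43 - 20 = 23. total_sold = 39
  Event 4 (sale 7): sell min(7,23)=7. stock: 23 - 7 = 16. total_sold = 46
  Event 5 (sale 25): sell min(25,16)=16. stock: 16 - 16 = 0. total_sold = 62
  Event 6 (sale 12): sell min(12,0)=0. stock: 0 - 0 = 0. total_sold = 62
  Event 7 (sale 2): sell min(2,0)=0. stock: 0 - 0 = 0. total_sold = 62
  Event 8 (restock 18): 0 + 18 = 18
  Event 9 (sale 25): sell min(25,18)=18. stock: 18 - 18 = 0. total_sold = 80
  Event 10 (sale 25): sell min(25,0)=0. stock: 0 - 0 = 0. total_sold = 80
  Event 11 (sale 12): sell min(12,0)=0. stock: 0 - 0 = 0. total_sold = 80
  Event 12 (return 8): 0 + 8 = 8
Final: stock = 8, total_sold = 80

Checking against threshold 5:
  After event 1: stock=62 > 5
  After event 2: stock=43 > 5
  After event 3: stock=23 > 5
  After event 4: stock=16 > 5
  After event 5: stock=0 <= 5 -> ALERT
  After event 6: stock=0 <= 5 -> ALERT
  After event 7: stock=0 <= 5 -> ALERT
  After event 8: stock=18 > 5
  After event 9: stock=0 <= 5 -> ALERT
  After event 10: stock=0 <= 5 -> ALERT
  After event 11: stock=0 <= 5 -> ALERT
  After event 12: stock=8 > 5
Alert events: [5, 6, 7, 9, 10, 11]. Count = 6

Answer: 6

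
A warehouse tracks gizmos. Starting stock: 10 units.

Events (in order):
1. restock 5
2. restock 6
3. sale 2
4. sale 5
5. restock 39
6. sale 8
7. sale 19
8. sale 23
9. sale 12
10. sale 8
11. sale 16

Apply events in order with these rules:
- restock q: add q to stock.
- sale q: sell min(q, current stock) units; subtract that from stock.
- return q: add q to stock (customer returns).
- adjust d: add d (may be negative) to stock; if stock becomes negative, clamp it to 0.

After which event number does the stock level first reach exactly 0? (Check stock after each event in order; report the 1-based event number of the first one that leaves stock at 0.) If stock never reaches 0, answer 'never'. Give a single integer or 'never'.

Answer: 9

Derivation:
Processing events:
Start: stock = 10
  Event 1 (restock 5): 10 + 5 = 15
  Event 2 (restock 6): 15 + 6 = 21
  Event 3 (sale 2): sell min(2,21)=2. stock: 21 - 2 = 19. total_sold = 2
  Event 4 (sale 5): sell min(5,19)=5. stock: 19 - 5 = 14. total_sold = 7
  Event 5 (restock 39): 14 + 39 = 53
  Event 6 (sale 8): sell min(8,53)=8. stock: 53 - 8 = 45. total_sold = 15
  Event 7 (sale 19): sell min(19,45)=19. stock: 45 - 19 = 26. total_sold = 34
  Event 8 (sale 23): sell min(23,26)=23. stock: 26 - 23 = 3. total_sold = 57
  Event 9 (sale 12): sell min(12,3)=3. stock: 3 - 3 = 0. total_sold = 60
  Event 10 (sale 8): sell min(8,0)=0. stock: 0 - 0 = 0. total_sold = 60
  Event 11 (sale 16): sell min(16,0)=0. stock: 0 - 0 = 0. total_sold = 60
Final: stock = 0, total_sold = 60

First zero at event 9.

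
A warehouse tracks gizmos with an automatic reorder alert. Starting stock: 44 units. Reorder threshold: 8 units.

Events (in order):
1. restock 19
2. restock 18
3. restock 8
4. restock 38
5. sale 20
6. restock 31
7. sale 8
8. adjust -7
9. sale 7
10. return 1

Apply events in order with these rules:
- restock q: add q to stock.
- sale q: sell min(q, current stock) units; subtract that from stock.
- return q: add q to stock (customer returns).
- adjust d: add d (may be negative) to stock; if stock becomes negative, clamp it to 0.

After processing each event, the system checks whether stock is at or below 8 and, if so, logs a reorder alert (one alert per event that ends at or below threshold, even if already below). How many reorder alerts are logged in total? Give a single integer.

Answer: 0

Derivation:
Processing events:
Start: stock = 44
  Event 1 (restock 19): 44 + 19 = 63
  Event 2 (restock 18): 63 + 18 = 81
  Event 3 (restock 8): 81 + 8 = 89
  Event 4 (restock 38): 89 + 38 = 127
  Event 5 (sale 20): sell min(20,127)=20. stock: 127 - 20 = 107. total_sold = 20
  Event 6 (restock 31): 107 + 31 = 138
  Event 7 (sale 8): sell min(8,138)=8. stock: 138 - 8 = 130. total_sold = 28
  Event 8 (adjust -7): 130 + -7 = 123
  Event 9 (sale 7): sell min(7,123)=7. stock: 123 - 7 = 116. total_sold = 35
  Event 10 (return 1): 116 + 1 = 117
Final: stock = 117, total_sold = 35

Checking against threshold 8:
  After event 1: stock=63 > 8
  After event 2: stock=81 > 8
  After event 3: stock=89 > 8
  After event 4: stock=127 > 8
  After event 5: stock=107 > 8
  After event 6: stock=138 > 8
  After event 7: stock=130 > 8
  After event 8: stock=123 > 8
  After event 9: stock=116 > 8
  After event 10: stock=117 > 8
Alert events: []. Count = 0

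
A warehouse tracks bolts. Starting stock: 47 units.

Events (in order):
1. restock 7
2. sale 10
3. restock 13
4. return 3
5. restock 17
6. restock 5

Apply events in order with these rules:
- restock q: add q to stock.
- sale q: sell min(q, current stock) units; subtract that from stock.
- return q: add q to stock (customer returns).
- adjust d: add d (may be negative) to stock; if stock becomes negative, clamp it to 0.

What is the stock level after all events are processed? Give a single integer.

Answer: 82

Derivation:
Processing events:
Start: stock = 47
  Event 1 (restock 7): 47 + 7 = 54
  Event 2 (sale 10): sell min(10,54)=10. stock: 54 - 10 = 44. total_sold = 10
  Event 3 (restock 13): 44 + 13 = 57
  Event 4 (return 3): 57 + 3 = 60
  Event 5 (restock 17): 60 + 17 = 77
  Event 6 (restock 5): 77 + 5 = 82
Final: stock = 82, total_sold = 10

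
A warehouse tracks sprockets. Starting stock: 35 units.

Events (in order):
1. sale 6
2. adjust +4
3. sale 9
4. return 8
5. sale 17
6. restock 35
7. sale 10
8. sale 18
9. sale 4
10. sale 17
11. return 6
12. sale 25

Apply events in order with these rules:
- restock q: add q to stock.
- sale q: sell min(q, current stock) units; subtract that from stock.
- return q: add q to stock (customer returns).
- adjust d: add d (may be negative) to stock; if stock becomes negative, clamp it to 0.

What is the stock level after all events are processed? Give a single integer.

Answer: 0

Derivation:
Processing events:
Start: stock = 35
  Event 1 (sale 6): sell min(6,35)=6. stock: 35 - 6 = 29. total_sold = 6
  Event 2 (adjust +4): 29 + 4 = 33
  Event 3 (sale 9): sell min(9,33)=9. stock: 33 - 9 = 24. total_sold = 15
  Event 4 (return 8): 24 + 8 = 32
  Event 5 (sale 17): sell min(17,32)=17. stock: 32 - 17 = 15. total_sold = 32
  Event 6 (restock 35): 15 + 35 = 50
  Event 7 (sale 10): sell min(10,50)=10. stock: 50 - 10 = 40. total_sold = 42
  Event 8 (sale 18): sell min(18,40)=18. stock: 40 - 18 = 22. total_sold = 60
  Event 9 (sale 4): sell min(4,22)=4. stock: 22 - 4 = 18. total_sold = 64
  Event 10 (sale 17): sell min(17,18)=17. stock: 18 - 17 = 1. total_sold = 81
  Event 11 (return 6): 1 + 6 = 7
  Event 12 (sale 25): sell min(25,7)=7. stock: 7 - 7 = 0. total_sold = 88
Final: stock = 0, total_sold = 88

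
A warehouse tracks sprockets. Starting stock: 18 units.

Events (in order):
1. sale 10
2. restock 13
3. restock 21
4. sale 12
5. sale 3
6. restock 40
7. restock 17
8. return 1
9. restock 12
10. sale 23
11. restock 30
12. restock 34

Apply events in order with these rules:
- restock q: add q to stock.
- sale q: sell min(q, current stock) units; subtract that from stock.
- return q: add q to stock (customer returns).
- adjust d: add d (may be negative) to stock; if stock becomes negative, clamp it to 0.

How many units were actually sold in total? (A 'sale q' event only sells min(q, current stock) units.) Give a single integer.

Processing events:
Start: stock = 18
  Event 1 (sale 10): sell min(10,18)=10. stock: 18 - 10 = 8. total_sold = 10
  Event 2 (restock 13): 8 + 13 = 21
  Event 3 (restock 21): 21 + 21 = 42
  Event 4 (sale 12): sell min(12,42)=12. stock: 42 - 12 = 30. total_sold = 22
  Event 5 (sale 3): sell min(3,30)=3. stock: 30 - 3 = 27. total_sold = 25
  Event 6 (restock 40): 27 + 40 = 67
  Event 7 (restock 17): 67 + 17 = 84
  Event 8 (return 1): 84 + 1 = 85
  Event 9 (restock 12): 85 + 12 = 97
  Event 10 (sale 23): sell min(23,97)=23. stock: 97 - 23 = 74. total_sold = 48
  Event 11 (restock 30): 74 + 30 = 104
  Event 12 (restock 34): 104 + 34 = 138
Final: stock = 138, total_sold = 48

Answer: 48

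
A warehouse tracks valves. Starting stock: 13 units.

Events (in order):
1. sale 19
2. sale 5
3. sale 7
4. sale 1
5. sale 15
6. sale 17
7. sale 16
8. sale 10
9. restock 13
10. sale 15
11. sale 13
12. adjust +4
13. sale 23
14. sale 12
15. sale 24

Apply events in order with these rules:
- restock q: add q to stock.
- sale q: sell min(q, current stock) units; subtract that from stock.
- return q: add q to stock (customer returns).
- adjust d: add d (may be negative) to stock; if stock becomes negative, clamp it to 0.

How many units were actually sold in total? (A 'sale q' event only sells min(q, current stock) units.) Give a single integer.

Processing events:
Start: stock = 13
  Event 1 (sale 19): sell min(19,13)=13. stock: 13 - 13 = 0. total_sold = 13
  Event 2 (sale 5): sell min(5,0)=0. stock: 0 - 0 = 0. total_sold = 13
  Event 3 (sale 7): sell min(7,0)=0. stock: 0 - 0 = 0. total_sold = 13
  Event 4 (sale 1): sell min(1,0)=0. stock: 0 - 0 = 0. total_sold = 13
  Event 5 (sale 15): sell min(15,0)=0. stock: 0 - 0 = 0. total_sold = 13
  Event 6 (sale 17): sell min(17,0)=0. stock: 0 - 0 = 0. total_sold = 13
  Event 7 (sale 16): sell min(16,0)=0. stock: 0 - 0 = 0. total_sold = 13
  Event 8 (sale 10): sell min(10,0)=0. stock: 0 - 0 = 0. total_sold = 13
  Event 9 (restock 13): 0 + 13 = 13
  Event 10 (sale 15): sell min(15,13)=13. stock: 13 - 13 = 0. total_sold = 26
  Event 11 (sale 13): sell min(13,0)=0. stock: 0 - 0 = 0. total_sold = 26
  Event 12 (adjust +4): 0 + 4 = 4
  Event 13 (sale 23): sell min(23,4)=4. stock: 4 - 4 = 0. total_sold = 30
  Event 14 (sale 12): sell min(12,0)=0. stock: 0 - 0 = 0. total_sold = 30
  Event 15 (sale 24): sell min(24,0)=0. stock: 0 - 0 = 0. total_sold = 30
Final: stock = 0, total_sold = 30

Answer: 30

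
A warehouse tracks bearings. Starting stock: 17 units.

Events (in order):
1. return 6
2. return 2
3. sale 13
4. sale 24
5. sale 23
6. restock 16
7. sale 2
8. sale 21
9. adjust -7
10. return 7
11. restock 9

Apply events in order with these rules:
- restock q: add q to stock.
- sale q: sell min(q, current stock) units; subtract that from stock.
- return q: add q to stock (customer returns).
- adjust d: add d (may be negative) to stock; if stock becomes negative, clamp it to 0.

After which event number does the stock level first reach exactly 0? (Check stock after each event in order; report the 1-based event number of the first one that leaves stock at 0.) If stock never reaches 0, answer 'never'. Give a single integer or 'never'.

Answer: 4

Derivation:
Processing events:
Start: stock = 17
  Event 1 (return 6): 17 + 6 = 23
  Event 2 (return 2): 23 + 2 = 25
  Event 3 (sale 13): sell min(13,25)=13. stock: 25 - 13 = 12. total_sold = 13
  Event 4 (sale 24): sell min(24,12)=12. stock: 12 - 12 = 0. total_sold = 25
  Event 5 (sale 23): sell min(23,0)=0. stock: 0 - 0 = 0. total_sold = 25
  Event 6 (restock 16): 0 + 16 = 16
  Event 7 (sale 2): sell min(2,16)=2. stock: 16 - 2 = 14. total_sold = 27
  Event 8 (sale 21): sell min(21,14)=14. stock: 14 - 14 = 0. total_sold = 41
  Event 9 (adjust -7): 0 + -7 = 0 (clamped to 0)
  Event 10 (return 7): 0 + 7 = 7
  Event 11 (restock 9): 7 + 9 = 16
Final: stock = 16, total_sold = 41

First zero at event 4.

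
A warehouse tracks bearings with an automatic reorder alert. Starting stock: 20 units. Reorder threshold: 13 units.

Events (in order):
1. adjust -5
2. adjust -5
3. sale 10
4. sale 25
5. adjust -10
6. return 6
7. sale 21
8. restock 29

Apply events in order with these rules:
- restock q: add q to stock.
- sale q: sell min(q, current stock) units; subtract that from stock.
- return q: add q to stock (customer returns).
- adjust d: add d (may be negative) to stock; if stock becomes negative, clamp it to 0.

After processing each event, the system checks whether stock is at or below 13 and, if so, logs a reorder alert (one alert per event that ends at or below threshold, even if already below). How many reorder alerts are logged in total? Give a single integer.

Processing events:
Start: stock = 20
  Event 1 (adjust -5): 20 + -5 = 15
  Event 2 (adjust -5): 15 + -5 = 10
  Event 3 (sale 10): sell min(10,10)=10. stock: 10 - 10 = 0. total_sold = 10
  Event 4 (sale 25): sell min(25,0)=0. stock: 0 - 0 = 0. total_sold = 10
  Event 5 (adjust -10): 0 + -10 = 0 (clamped to 0)
  Event 6 (return 6): 0 + 6 = 6
  Event 7 (sale 21): sell min(21,6)=6. stock: 6 - 6 = 0. total_sold = 16
  Event 8 (restock 29): 0 + 29 = 29
Final: stock = 29, total_sold = 16

Checking against threshold 13:
  After event 1: stock=15 > 13
  After event 2: stock=10 <= 13 -> ALERT
  After event 3: stock=0 <= 13 -> ALERT
  After event 4: stock=0 <= 13 -> ALERT
  After event 5: stock=0 <= 13 -> ALERT
  After event 6: stock=6 <= 13 -> ALERT
  After event 7: stock=0 <= 13 -> ALERT
  After event 8: stock=29 > 13
Alert events: [2, 3, 4, 5, 6, 7]. Count = 6

Answer: 6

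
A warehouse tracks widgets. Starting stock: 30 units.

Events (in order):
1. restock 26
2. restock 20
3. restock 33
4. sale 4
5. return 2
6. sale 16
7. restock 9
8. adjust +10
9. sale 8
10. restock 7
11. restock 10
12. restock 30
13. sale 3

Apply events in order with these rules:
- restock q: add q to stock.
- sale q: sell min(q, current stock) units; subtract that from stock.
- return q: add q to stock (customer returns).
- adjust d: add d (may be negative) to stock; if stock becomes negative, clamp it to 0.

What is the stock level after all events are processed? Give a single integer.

Processing events:
Start: stock = 30
  Event 1 (restock 26): 30 + 26 = 56
  Event 2 (restock 20): 56 + 20 = 76
  Event 3 (restock 33): 76 + 33 = 109
  Event 4 (sale 4): sell min(4,109)=4. stock: 109 - 4 = 105. total_sold = 4
  Event 5 (return 2): 105 + 2 = 107
  Event 6 (sale 16): sell min(16,107)=16. stock: 107 - 16 = 91. total_sold = 20
  Event 7 (restock 9): 91 + 9 = 100
  Event 8 (adjust +10): 100 + 10 = 110
  Event 9 (sale 8): sell min(8,110)=8. stock: 110 - 8 = 102. total_sold = 28
  Event 10 (restock 7): 102 + 7 = 109
  Event 11 (restock 10): 109 + 10 = 119
  Event 12 (restock 30): 119 + 30 = 149
  Event 13 (sale 3): sell min(3,149)=3. stock: 149 - 3 = 146. total_sold = 31
Final: stock = 146, total_sold = 31

Answer: 146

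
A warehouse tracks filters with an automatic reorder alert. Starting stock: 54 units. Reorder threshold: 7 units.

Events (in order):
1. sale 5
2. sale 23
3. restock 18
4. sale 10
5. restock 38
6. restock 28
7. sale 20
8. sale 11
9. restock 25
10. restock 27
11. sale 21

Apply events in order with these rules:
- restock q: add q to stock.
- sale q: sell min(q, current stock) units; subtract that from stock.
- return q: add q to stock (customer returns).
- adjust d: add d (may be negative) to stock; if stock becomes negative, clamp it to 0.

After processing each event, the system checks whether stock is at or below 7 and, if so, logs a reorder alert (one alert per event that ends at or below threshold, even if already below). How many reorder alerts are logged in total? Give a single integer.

Answer: 0

Derivation:
Processing events:
Start: stock = 54
  Event 1 (sale 5): sell min(5,54)=5. stock: 54 - 5 = 49. total_sold = 5
  Event 2 (sale 23): sell min(23,49)=23. stock: 49 - 23 = 26. total_sold = 28
  Event 3 (restock 18): 26 + 18 = 44
  Event 4 (sale 10): sell min(10,44)=10. stock: 44 - 10 = 34. total_sold = 38
  Event 5 (restock 38): 34 + 38 = 72
  Event 6 (restock 28): 72 + 28 = 100
  Event 7 (sale 20): sell min(20,100)=20. stock: 100 - 20 = 80. total_sold = 58
  Event 8 (sale 11): sell min(11,80)=11. stock: 80 - 11 = 69. total_sold = 69
  Event 9 (restock 25): 69 + 25 = 94
  Event 10 (restock 27): 94 + 27 = 121
  Event 11 (sale 21): sell min(21,121)=21. stock: 121 - 21 = 100. total_sold = 90
Final: stock = 100, total_sold = 90

Checking against threshold 7:
  After event 1: stock=49 > 7
  After event 2: stock=26 > 7
  After event 3: stock=44 > 7
  After event 4: stock=34 > 7
  After event 5: stock=72 > 7
  After event 6: stock=100 > 7
  After event 7: stock=80 > 7
  After event 8: stock=69 > 7
  After event 9: stock=94 > 7
  After event 10: stock=121 > 7
  After event 11: stock=100 > 7
Alert events: []. Count = 0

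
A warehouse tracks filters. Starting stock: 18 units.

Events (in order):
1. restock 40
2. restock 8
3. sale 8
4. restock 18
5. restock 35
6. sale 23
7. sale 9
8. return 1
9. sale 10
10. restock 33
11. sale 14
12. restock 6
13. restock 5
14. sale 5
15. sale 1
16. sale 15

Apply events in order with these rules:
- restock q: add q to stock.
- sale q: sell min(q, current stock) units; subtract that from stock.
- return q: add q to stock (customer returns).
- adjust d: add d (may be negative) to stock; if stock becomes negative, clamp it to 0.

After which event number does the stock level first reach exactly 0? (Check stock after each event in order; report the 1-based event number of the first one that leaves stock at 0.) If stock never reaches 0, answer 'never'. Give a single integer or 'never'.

Processing events:
Start: stock = 18
  Event 1 (restock 40): 18 + 40 = 58
  Event 2 (restock 8): 58 + 8 = 66
  Event 3 (sale 8): sell min(8,66)=8. stock: 66 - 8 = 58. total_sold = 8
  Event 4 (restock 18): 58 + 18 = 76
  Event 5 (restock 35): 76 + 35 = 111
  Event 6 (sale 23): sell min(23,111)=23. stock: 111 - 23 = 88. total_sold = 31
  Event 7 (sale 9): sell min(9,88)=9. stock: 88 - 9 = 79. total_sold = 40
  Event 8 (return 1): 79 + 1 = 80
  Event 9 (sale 10): sell min(10,80)=10. stock: 80 - 10 = 70. total_sold = 50
  Event 10 (restock 33): 70 + 33 = 103
  Event 11 (sale 14): sell min(14,103)=14. stock: 103 - 14 = 89. total_sold = 64
  Event 12 (restock 6): 89 + 6 = 95
  Event 13 (restock 5): 95 + 5 = 100
  Event 14 (sale 5): sell min(5,100)=5. stock: 100 - 5 = 95. total_sold = 69
  Event 15 (sale 1): sell min(1,95)=1. stock: 95 - 1 = 94. total_sold = 70
  Event 16 (sale 15): sell min(15,94)=15. stock: 94 - 15 = 79. total_sold = 85
Final: stock = 79, total_sold = 85

Stock never reaches 0.

Answer: never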